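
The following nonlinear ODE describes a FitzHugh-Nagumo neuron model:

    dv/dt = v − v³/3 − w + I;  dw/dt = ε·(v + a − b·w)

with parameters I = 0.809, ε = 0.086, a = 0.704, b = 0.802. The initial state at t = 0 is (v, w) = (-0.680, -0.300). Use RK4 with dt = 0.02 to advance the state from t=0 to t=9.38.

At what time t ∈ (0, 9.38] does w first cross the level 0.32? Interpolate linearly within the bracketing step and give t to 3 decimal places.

t=0.000: state=(-0.680, -0.300)
step 1 (dt=0.02): k1=(0.534, 0.023), k2=(0.536, 0.023), k3=(0.536, 0.023), k4=(0.539, 0.024); state += dt/6·(k1+2k2+2k3+k4)
t=0.020: state=(-0.669, -0.300)
t=0.040: state=(-0.658, -0.299)
t=0.060: state=(-0.647, -0.299)
continuing one RK4 step at a time; state shown every 25 steps (Δt=0.5):
t=0.500: state=(-0.368, -0.283)
t=1.000: state=(0.095, -0.250)
t=1.500: state=(0.803, -0.193)
t=2.000: state=(1.565, -0.106)
t=2.500: state=(1.931, 0.003)
t=3.000: state=(2.002, 0.116)
t=3.500: state=(1.989, 0.226)
t=3.940: state=(1.962, 0.320)
next step: t=3.960: state=(1.961, 0.324) — w has crossed 0.32
linear interpolation between t=3.940 (0.31957) and t=3.960 (0.32371) → t≈3.942

t = 3.942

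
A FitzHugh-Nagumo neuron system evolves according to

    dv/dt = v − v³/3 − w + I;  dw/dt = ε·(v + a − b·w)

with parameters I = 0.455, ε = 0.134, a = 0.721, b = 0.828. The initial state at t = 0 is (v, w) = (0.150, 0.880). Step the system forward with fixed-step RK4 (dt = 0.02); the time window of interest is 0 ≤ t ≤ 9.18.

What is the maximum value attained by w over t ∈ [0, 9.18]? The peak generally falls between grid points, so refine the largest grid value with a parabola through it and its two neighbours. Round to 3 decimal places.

t=0.000: state=(0.150, 0.880)
step 1 (dt=0.02): k1=(-0.276, 0.019), k2=(-0.279, 0.019), k3=(-0.279, 0.019), k4=(-0.282, 0.018); state += dt/6·(k1+2k2+2k3+k4)
t=0.020: state=(0.144, 0.880)
t=0.040: state=(0.139, 0.881)
t=0.060: state=(0.133, 0.881)
continuing one RK4 step at a time; state shown every 25 steps (Δt=0.5):
t=0.500: state=(-0.030, 0.884)
t=1.000: state=(-0.324, 0.872)
t=1.500: state=(-0.762, 0.837)
t=2.000: state=(-1.261, 0.773)
t=2.500: state=(-1.606, 0.683)
t=3.000: state=(-1.738, 0.584)
t=3.500: state=(-1.756, 0.485)
t=4.000: state=(-1.733, 0.392)
t=4.500: state=(-1.696, 0.306)
t=5.000: state=(-1.655, 0.227)
t=5.500: state=(-1.613, 0.155)
t=6.000: state=(-1.570, 0.090)
t=6.500: state=(-1.528, 0.031)
t=7.000: state=(-1.486, -0.021)
t=7.500: state=(-1.444, -0.069)
t=8.000: state=(-1.402, -0.111)
t=8.500: state=(-1.361, -0.148)
t=9.000: state=(-1.320, -0.180)
t=9.180: state=(-1.305, -0.191)
largest grid value and its neighbours: w(0.380)=0.88408, w(0.400)=0.88410, w(0.420)=0.88409
parabola through these three points peaks at t≈0.405 with w≈0.88410

max w = 0.884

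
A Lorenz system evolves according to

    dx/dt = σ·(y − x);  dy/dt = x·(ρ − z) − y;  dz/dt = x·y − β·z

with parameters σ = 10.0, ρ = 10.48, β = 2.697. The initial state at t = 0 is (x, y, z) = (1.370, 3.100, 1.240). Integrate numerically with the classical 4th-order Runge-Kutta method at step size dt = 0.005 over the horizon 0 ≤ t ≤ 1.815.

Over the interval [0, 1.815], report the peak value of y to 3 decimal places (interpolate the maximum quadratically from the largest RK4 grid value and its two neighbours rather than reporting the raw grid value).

t=0.000: state=(1.370, 3.100, 1.240)
step 1 (dt=0.005): k1=(17.300, 9.559, 0.903), k2=(17.106, 9.931, 1.064), k3=(17.121, 9.925, 1.063), k4=(16.940, 10.292, 1.226); state += dt/6·(k1+2k2+2k3+k4)
t=0.005: state=(1.456, 3.150, 1.245)
t=0.010: state=(1.539, 3.203, 1.252)
t=0.015: state=(1.622, 3.260, 1.261)
continuing one RK4 step at a time; state shown every 20 steps (Δt=0.1):
t=0.100: state=(2.988, 4.692, 1.710)
t=0.200: state=(4.969, 7.239, 3.422)
t=0.300: state=(7.339, 9.578, 7.322)
t=0.400: state=(8.748, 8.970, 12.530)
t=0.500: state=(7.580, 5.269, 14.821)
t=0.600: state=(4.976, 2.475, 13.350)
t=0.700: state=(3.005, 1.609, 10.850)
t=0.800: state=(2.105, 1.628, 8.625)
t=0.900: state=(1.923, 1.990, 6.895)
t=1.000: state=(2.183, 2.622, 5.674)
t=1.100: state=(2.798, 3.594, 5.009)
t=1.200: state=(3.786, 4.967, 5.066)
t=1.300: state=(5.125, 6.580, 6.156)
t=1.400: state=(6.523, 7.736, 8.456)
t=1.500: state=(7.256, 7.385, 11.181)
t=1.600: state=(6.724, 5.617, 12.594)
t=1.700: state=(5.363, 3.926, 12.107)
t=1.800: state=(4.115, 3.125, 10.659)
t=1.815: state=(3.973, 3.075, 10.420)
largest grid value and its neighbours: y(0.330)=9.82992, y(0.335)=9.83844, y(0.340)=9.83657
parabola through these three points peaks at t≈0.337 with y≈9.83898

max y = 9.839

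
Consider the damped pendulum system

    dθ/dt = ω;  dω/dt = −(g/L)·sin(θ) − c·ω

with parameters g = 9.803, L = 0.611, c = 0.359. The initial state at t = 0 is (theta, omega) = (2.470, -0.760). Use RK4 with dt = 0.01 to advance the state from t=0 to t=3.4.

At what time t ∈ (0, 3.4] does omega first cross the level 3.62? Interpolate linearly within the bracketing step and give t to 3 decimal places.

t=0.000: state=(2.470, -0.760)
step 1 (dt=0.01): k1=(-0.760, -9.710), k2=(-0.809, -9.741), k3=(-0.809, -9.744), k4=(-0.857, -9.777); state += dt/6·(k1+2k2+2k3+k4)
t=0.010: state=(2.462, -0.857)
t=0.020: state=(2.453, -0.956)
t=0.030: state=(2.443, -1.055)
continuing one RK4 step at a time; state shown every 20 steps (Δt=0.2):
t=0.200: state=(2.109, -2.954)
t=0.400: state=(1.244, -5.717)
t=0.600: state=(-0.079, -6.934)
t=0.800: state=(-1.269, -4.524)
t=1.000: state=(-1.833, -1.159)
t=1.200: state=(-1.756, 1.901)
t=1.310: state=(-1.456, 3.549)
next step: t=1.320: state=(-1.419, 3.695) — omega has crossed 3.62
linear interpolation between t=1.310 (3.54940) and t=1.320 (3.69541) → t≈1.315

t = 1.315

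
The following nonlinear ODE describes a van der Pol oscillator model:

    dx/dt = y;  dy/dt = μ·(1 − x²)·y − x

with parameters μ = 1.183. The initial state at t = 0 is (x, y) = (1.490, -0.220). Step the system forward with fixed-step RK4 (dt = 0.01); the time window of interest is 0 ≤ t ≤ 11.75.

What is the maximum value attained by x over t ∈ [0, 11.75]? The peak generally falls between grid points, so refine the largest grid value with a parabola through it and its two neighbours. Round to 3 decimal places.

t=0.000: state=(1.490, -0.220)
step 1 (dt=0.01): k1=(-0.220, -1.172), k2=(-0.226, -1.164), k3=(-0.226, -1.164), k4=(-0.232, -1.155); state += dt/6·(k1+2k2+2k3+k4)
t=0.010: state=(1.488, -0.232)
t=0.020: state=(1.485, -0.243)
t=0.030: state=(1.483, -0.254)
continuing one RK4 step at a time; state shown every 50 steps (Δt=0.5):
t=0.500: state=(1.259, -0.672)
t=1.000: state=(0.813, -1.153)
t=1.500: state=(0.027, -2.100)
t=2.000: state=(-1.251, -2.546)
t=2.500: state=(-1.961, -0.333)
t=3.000: state=(-1.890, 0.417)
t=3.500: state=(-1.622, 0.637)
t=4.000: state=(-1.247, 0.885)
t=4.500: state=(-0.693, 1.403)
t=5.000: state=(0.265, 2.529)
t=5.500: state=(1.592, 2.040)
t=6.000: state=(2.011, -0.022)
t=6.500: state=(1.854, -0.489)
t=7.000: state=(1.560, -0.681)
t=7.500: state=(1.159, -0.956)
t=8.000: state=(0.550, -1.569)
t=8.500: state=(-0.522, -2.747)
t=9.000: state=(-1.765, -1.506)
t=9.500: state=(-2.001, 0.180)
t=10.000: state=(-1.804, 0.530)
t=10.500: state=(-1.493, 0.722)
t=11.000: state=(-1.063, 1.037)
t=11.500: state=(-0.389, 1.762)
t=11.750: state=(0.126, 2.384)
largest grid value and its neighbours: x(5.980)=2.01065, x(5.990)=2.01073, x(6.000)=2.01060
parabola through these three points peaks at t≈5.989 with x≈2.01073

max x = 2.011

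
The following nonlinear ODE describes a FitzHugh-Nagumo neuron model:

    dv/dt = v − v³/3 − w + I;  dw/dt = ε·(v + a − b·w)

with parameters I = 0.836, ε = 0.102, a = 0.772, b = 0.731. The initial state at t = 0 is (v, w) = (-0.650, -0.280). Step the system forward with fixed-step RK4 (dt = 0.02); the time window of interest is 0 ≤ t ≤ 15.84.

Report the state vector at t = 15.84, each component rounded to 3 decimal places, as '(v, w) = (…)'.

(v, w) = (-1.006, 1.646)

t=0.000: state=(-0.650, -0.280)
step 1 (dt=0.02): k1=(0.558, 0.033), k2=(0.560, 0.034), k3=(0.560, 0.034), k4=(0.563, 0.034); state += dt/6·(k1+2k2+2k3+k4)
t=0.020: state=(-0.639, -0.279)
t=0.040: state=(-0.627, -0.279)
t=0.060: state=(-0.616, -0.278)
continuing one RK4 step at a time; state shown every 50 steps (Δt=1):
t=1.000: state=(0.166, -0.213)
t=2.000: state=(1.620, -0.032)
t=3.000: state=(1.981, 0.232)
t=4.000: state=(1.919, 0.483)
t=5.000: state=(1.832, 0.709)
t=6.000: state=(1.741, 0.909)
t=7.000: state=(1.648, 1.086)
t=8.000: state=(1.552, 1.241)
t=9.000: state=(1.450, 1.375)
t=10.000: state=(1.340, 1.490)
t=11.000: state=(1.217, 1.584)
t=12.000: state=(1.072, 1.659)
t=13.000: state=(0.884, 1.712)
t=14.000: state=(0.598, 1.739)
t=15.000: state=(0.025, 1.724)
t=15.840: state=(-1.006, 1.646)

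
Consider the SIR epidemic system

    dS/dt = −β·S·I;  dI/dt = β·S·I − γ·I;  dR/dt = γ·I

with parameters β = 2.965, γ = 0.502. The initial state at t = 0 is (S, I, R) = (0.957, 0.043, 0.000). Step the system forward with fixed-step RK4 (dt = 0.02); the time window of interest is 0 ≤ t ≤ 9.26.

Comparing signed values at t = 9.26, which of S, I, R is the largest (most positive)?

largest component: R

t=0.000: state=(0.957, 0.043, 0.000)
step 1 (dt=0.02): k1=(-0.122, 0.100, 0.022), k2=(-0.125, 0.103, 0.022), k3=(-0.125, 0.103, 0.022), k4=(-0.128, 0.105, 0.023); state += dt/6·(k1+2k2+2k3+k4)
t=0.020: state=(0.955, 0.045, 0.000)
t=0.040: state=(0.952, 0.047, 0.001)
t=0.060: state=(0.949, 0.049, 0.001)
continuing one RK4 step at a time; state shown every 25 steps (Δt=0.5):
t=0.500: state=(0.851, 0.129, 0.020)
t=1.000: state=(0.623, 0.305, 0.073)
t=1.500: state=(0.344, 0.483, 0.173)
t=2.000: state=(0.159, 0.537, 0.304)
t=2.500: state=(0.073, 0.492, 0.435)
t=3.000: state=(0.037, 0.414, 0.549)
t=3.500: state=(0.022, 0.336, 0.642)
t=4.000: state=(0.014, 0.268, 0.718)
t=4.500: state=(0.010, 0.212, 0.778)
t=5.000: state=(0.007, 0.167, 0.826)
t=5.500: state=(0.006, 0.131, 0.863)
t=6.000: state=(0.005, 0.103, 0.892)
t=6.500: state=(0.004, 0.081, 0.915)
t=7.000: state=(0.004, 0.063, 0.933)
t=7.500: state=(0.004, 0.049, 0.947)
t=8.000: state=(0.003, 0.039, 0.958)
t=8.500: state=(0.003, 0.030, 0.967)
t=9.000: state=(0.003, 0.024, 0.973)
t=9.260: state=(0.003, 0.021, 0.976)
compare at T: S=0.003, I=0.021, R=0.976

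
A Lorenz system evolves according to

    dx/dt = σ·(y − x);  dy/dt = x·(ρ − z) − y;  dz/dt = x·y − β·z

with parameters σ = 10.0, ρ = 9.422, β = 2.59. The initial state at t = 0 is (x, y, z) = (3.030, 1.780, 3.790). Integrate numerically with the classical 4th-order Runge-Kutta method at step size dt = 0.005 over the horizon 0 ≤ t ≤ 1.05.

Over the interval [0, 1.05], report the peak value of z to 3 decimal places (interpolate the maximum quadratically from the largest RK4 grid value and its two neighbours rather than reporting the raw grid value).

max z = 11.618

t=0.000: state=(3.030, 1.780, 3.790)
step 1 (dt=0.005): k1=(-12.500, 15.285, -4.423), k2=(-11.805, 15.104, -4.335), k3=(-11.827, 15.113, -4.334), k4=(-11.153, 14.941, -4.247); state += dt/6·(k1+2k2+2k3+k4)
t=0.005: state=(2.971, 1.856, 3.768)
t=0.010: state=(2.918, 1.929, 3.748)
t=0.015: state=(2.872, 2.002, 3.728)
continuing one RK4 step at a time; state shown every 10 steps (Δt=0.05):
t=0.050: state=(2.691, 2.480, 3.612)
t=0.100: state=(2.746, 3.129, 3.529)
t=0.150: state=(3.039, 3.802, 3.569)
t=0.200: state=(3.493, 4.532, 3.774)
t=0.250: state=(4.067, 5.314, 4.191)
t=0.300: state=(4.727, 6.106, 4.864)
t=0.350: state=(5.427, 6.821, 5.821)
t=0.400: state=(6.093, 7.331, 7.039)
t=0.450: state=(6.629, 7.498, 8.414)
t=0.500: state=(6.930, 7.237, 9.754)
t=0.550: state=(6.921, 6.577, 10.829)
t=0.600: state=(6.598, 5.673, 11.463)
t=0.650: state=(6.031, 4.732, 11.611)
t=0.700: state=(5.341, 3.922, 11.349)
t=0.750: state=(4.647, 3.322, 10.813)
t=0.800: state=(4.037, 2.935, 10.131)
t=0.850: state=(3.554, 2.728, 9.400)
t=0.900: state=(3.210, 2.657, 8.682)
t=0.950: state=(2.997, 2.690, 8.014)
t=1.000: state=(2.898, 2.805, 7.418)
t=1.050: state=(2.898, 2.988, 6.909)
largest grid value and its neighbours: z(0.635)=11.61461, z(0.640)=11.61767, z(0.645)=11.61636
parabola through these three points peaks at t≈0.641 with z≈11.61776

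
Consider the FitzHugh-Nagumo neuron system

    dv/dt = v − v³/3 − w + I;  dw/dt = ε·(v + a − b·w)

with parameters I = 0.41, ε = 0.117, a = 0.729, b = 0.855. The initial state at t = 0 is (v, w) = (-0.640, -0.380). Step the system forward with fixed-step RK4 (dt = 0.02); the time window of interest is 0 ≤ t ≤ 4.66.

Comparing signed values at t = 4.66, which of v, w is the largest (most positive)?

largest component: v

t=0.000: state=(-0.640, -0.380)
step 1 (dt=0.02): k1=(0.237, 0.048), k2=(0.238, 0.049), k3=(0.238, 0.049), k4=(0.239, 0.049); state += dt/6·(k1+2k2+2k3+k4)
t=0.020: state=(-0.635, -0.379)
t=0.040: state=(-0.630, -0.378)
t=0.060: state=(-0.626, -0.377)
continuing one RK4 step at a time; state shown every 10 steps (Δt=0.2):
t=0.200: state=(-0.591, -0.370)
t=0.400: state=(-0.536, -0.359)
t=0.600: state=(-0.477, -0.346)
t=0.800: state=(-0.410, -0.333)
t=1.000: state=(-0.333, -0.318)
t=1.200: state=(-0.246, -0.302)
t=1.400: state=(-0.144, -0.283)
t=1.600: state=(-0.025, -0.263)
t=1.800: state=(0.117, -0.240)
t=2.000: state=(0.283, -0.213)
t=2.200: state=(0.476, -0.184)
t=2.400: state=(0.695, -0.150)
t=2.600: state=(0.929, -0.111)
t=2.800: state=(1.160, -0.068)
t=3.000: state=(1.368, -0.020)
t=3.200: state=(1.534, 0.031)
t=3.400: state=(1.652, 0.084)
t=3.600: state=(1.727, 0.139)
t=3.800: state=(1.768, 0.193)
t=4.000: state=(1.787, 0.248)
t=4.200: state=(1.790, 0.301)
t=4.400: state=(1.783, 0.353)
t=4.600: state=(1.771, 0.404)
t=4.660: state=(1.766, 0.420)
compare at T: v=1.766, w=0.420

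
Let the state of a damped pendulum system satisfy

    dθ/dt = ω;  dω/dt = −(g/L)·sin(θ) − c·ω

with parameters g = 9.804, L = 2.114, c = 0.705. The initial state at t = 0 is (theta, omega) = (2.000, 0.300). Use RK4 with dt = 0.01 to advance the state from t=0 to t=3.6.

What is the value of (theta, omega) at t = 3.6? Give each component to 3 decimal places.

(theta, omega) = (0.535, -0.395)

t=0.000: state=(2.000, 0.300)
step 1 (dt=0.01): k1=(0.300, -4.429), k2=(0.278, -4.410), k3=(0.278, -4.410), k4=(0.256, -4.392); state += dt/6·(k1+2k2+2k3+k4)
t=0.010: state=(2.003, 0.256)
t=0.020: state=(2.005, 0.212)
t=0.030: state=(2.007, 0.169)
continuing one RK4 step at a time; state shown every 20 steps (Δt=0.2):
t=0.200: state=(1.976, -0.526)
t=0.400: state=(1.795, -1.275)
t=0.600: state=(1.469, -1.967)
t=0.800: state=(1.017, -2.521)
t=1.000: state=(0.481, -2.770)
t=1.200: state=(-0.061, -2.576)
t=1.400: state=(-0.522, -1.978)
t=1.600: state=(-0.838, -1.165)
t=1.800: state=(-0.986, -0.320)
t=2.000: state=(-0.971, 0.446)
t=2.200: state=(-0.817, 1.066)
t=2.400: state=(-0.559, 1.476)
t=2.600: state=(-0.245, 1.618)
t=2.800: state=(0.069, 1.475)
t=3.000: state=(0.330, 1.103)
t=3.200: state=(0.502, 0.600)
t=3.400: state=(0.569, 0.073)
t=3.600: state=(0.535, -0.395)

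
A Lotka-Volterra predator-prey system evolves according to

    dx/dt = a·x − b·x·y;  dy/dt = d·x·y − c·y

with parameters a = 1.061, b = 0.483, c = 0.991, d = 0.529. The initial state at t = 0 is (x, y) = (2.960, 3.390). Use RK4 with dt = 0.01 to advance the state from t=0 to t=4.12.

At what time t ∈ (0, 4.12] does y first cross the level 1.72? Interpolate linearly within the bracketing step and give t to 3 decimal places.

t = 2.627

t=0.000: state=(2.960, 3.390)
step 1 (dt=0.01): k1=(-1.706, 1.949), k2=(-1.715, 1.939), k3=(-1.715, 1.939), k4=(-1.724, 1.929); state += dt/6·(k1+2k2+2k3+k4)
t=0.010: state=(2.943, 3.409)
t=0.020: state=(2.926, 3.429)
t=0.030: state=(2.908, 3.448)
continuing one RK4 step at a time; state shown every 20 steps (Δt=0.2):
t=0.200: state=(2.592, 3.731)
t=0.400: state=(2.210, 3.945)
t=0.600: state=(1.858, 4.011)
t=0.800: state=(1.563, 3.940)
t=1.000: state=(1.331, 3.765)
t=1.200: state=(1.157, 3.521)
t=1.400: state=(1.032, 3.241)
t=1.600: state=(0.946, 2.950)
t=1.800: state=(0.892, 2.666)
t=2.000: state=(0.864, 2.399)
t=2.200: state=(0.857, 2.155)
t=2.400: state=(0.870, 1.936)
t=2.600: state=(0.900, 1.744)
t=2.620: state=(0.905, 1.726)
next step: t=2.630: state=(0.907, 1.717) — y has crossed 1.72
linear interpolation between t=2.620 (1.72610) and t=2.630 (1.71728) → t≈2.627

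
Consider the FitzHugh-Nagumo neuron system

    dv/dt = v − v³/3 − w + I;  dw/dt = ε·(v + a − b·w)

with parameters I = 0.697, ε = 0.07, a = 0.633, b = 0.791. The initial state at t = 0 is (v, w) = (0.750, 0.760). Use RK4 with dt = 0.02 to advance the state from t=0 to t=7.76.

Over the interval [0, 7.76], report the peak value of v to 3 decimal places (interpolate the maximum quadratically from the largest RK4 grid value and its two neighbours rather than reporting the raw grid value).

t=0.000: state=(0.750, 0.760)
step 1 (dt=0.02): k1=(0.546, 0.055), k2=(0.548, 0.055), k3=(0.548, 0.055), k4=(0.550, 0.055); state += dt/6·(k1+2k2+2k3+k4)
t=0.020: state=(0.761, 0.761)
t=0.040: state=(0.772, 0.762)
t=0.060: state=(0.783, 0.763)
continuing one RK4 step at a time; state shown every 25 steps (Δt=0.5):
t=0.500: state=(1.036, 0.792)
t=1.000: state=(1.293, 0.833)
t=1.500: state=(1.462, 0.880)
t=2.000: state=(1.540, 0.929)
t=2.500: state=(1.563, 0.980)
t=3.000: state=(1.556, 1.029)
t=3.500: state=(1.535, 1.076)
t=4.000: state=(1.508, 1.121)
t=4.500: state=(1.477, 1.163)
t=5.000: state=(1.444, 1.204)
t=5.500: state=(1.410, 1.242)
t=6.000: state=(1.375, 1.278)
t=6.500: state=(1.338, 1.312)
t=7.000: state=(1.299, 1.344)
t=7.500: state=(1.259, 1.373)
t=7.760: state=(1.238, 1.387)
largest grid value and its neighbours: v(2.560)=1.56288, v(2.580)=1.56289, v(2.600)=1.56287
parabola through these three points peaks at t≈2.579 with v≈1.56289

max v = 1.563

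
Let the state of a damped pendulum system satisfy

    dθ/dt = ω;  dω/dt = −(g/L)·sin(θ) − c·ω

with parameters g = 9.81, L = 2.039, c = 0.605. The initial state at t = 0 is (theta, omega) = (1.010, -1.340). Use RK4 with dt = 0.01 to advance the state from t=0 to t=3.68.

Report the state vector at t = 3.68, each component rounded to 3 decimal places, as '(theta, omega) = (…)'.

t=0.000: state=(1.010, -1.340)
step 1 (dt=0.01): k1=(-1.340, -3.264), k2=(-1.356, -3.236), k3=(-1.356, -3.236), k4=(-1.372, -3.209); state += dt/6·(k1+2k2+2k3+k4)
t=0.010: state=(0.996, -1.372)
t=0.020: state=(0.983, -1.404)
t=0.030: state=(0.968, -1.435)
continuing one RK4 step at a time; state shown every 20 steps (Δt=0.2):
t=0.200: state=(0.685, -1.867)
t=0.400: state=(0.285, -2.073)
t=0.600: state=(-0.119, -1.905)
t=0.800: state=(-0.456, -1.422)
t=1.000: state=(-0.676, -0.765)
t=1.200: state=(-0.760, -0.073)
t=1.400: state=(-0.710, 0.550)
t=1.600: state=(-0.550, 1.025)
t=1.800: state=(-0.314, 1.289)
t=2.000: state=(-0.051, 1.304)
t=2.200: state=(0.191, 1.086)
t=2.400: state=(0.372, 0.704)
t=2.600: state=(0.468, 0.247)
t=2.800: state=(0.472, -0.198)
t=3.000: state=(0.394, -0.560)
t=3.200: state=(0.257, -0.788)
t=3.400: state=(0.090, -0.854)
t=3.600: state=(-0.074, -0.761)
t=3.680: state=(-0.132, -0.686)

(theta, omega) = (-0.132, -0.686)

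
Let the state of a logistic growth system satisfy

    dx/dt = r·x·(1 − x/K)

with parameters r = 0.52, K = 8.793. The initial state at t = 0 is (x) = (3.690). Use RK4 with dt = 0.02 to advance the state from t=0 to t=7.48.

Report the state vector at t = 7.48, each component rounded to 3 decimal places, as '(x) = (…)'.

(x) = (8.551)

t=0.000: state=(3.690)
step 1 (dt=0.02): k1=(1.114), k2=(1.114), k3=(1.114), k4=(1.115); state += dt/6·(k1+2k2+2k3+k4)
t=0.020: state=(3.712)
t=0.040: state=(3.735)
t=0.060: state=(3.757)
continuing one RK4 step at a time; state shown every 25 steps (Δt=0.5):
t=0.500: state=(4.255)
t=1.000: state=(4.826)
t=1.500: state=(5.381)
t=2.000: state=(5.906)
t=2.500: state=(6.386)
t=3.000: state=(6.813)
t=3.500: state=(7.183)
t=4.000: state=(7.498)
t=4.500: state=(7.759)
t=5.000: state=(7.974)
t=5.500: state=(8.148)
t=6.000: state=(8.287)
t=6.500: state=(8.398)
t=7.000: state=(8.485)
t=7.480: state=(8.551)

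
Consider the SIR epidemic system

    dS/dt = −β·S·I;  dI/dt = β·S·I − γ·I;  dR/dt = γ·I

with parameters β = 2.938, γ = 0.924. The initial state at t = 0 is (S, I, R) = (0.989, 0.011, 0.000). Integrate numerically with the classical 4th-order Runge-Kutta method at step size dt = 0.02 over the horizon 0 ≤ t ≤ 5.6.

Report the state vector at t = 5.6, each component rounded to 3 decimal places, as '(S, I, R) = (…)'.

t=0.000: state=(0.989, 0.011, 0.000)
step 1 (dt=0.02): k1=(-0.032, 0.022, 0.010), k2=(-0.033, 0.022, 0.010), k3=(-0.033, 0.022, 0.010), k4=(-0.033, 0.023, 0.011); state += dt/6·(k1+2k2+2k3+k4)
t=0.020: state=(0.988, 0.011, 0.000)
t=0.040: state=(0.988, 0.012, 0.000)
t=0.060: state=(0.987, 0.012, 0.001)
continuing one RK4 step at a time; state shown every 10 steps (Δt=0.2):
t=0.200: state=(0.981, 0.016, 0.002)
t=0.400: state=(0.970, 0.024, 0.006)
t=0.600: state=(0.953, 0.035, 0.012)
t=0.800: state=(0.930, 0.051, 0.019)
t=1.000: state=(0.897, 0.072, 0.031)
t=1.200: state=(0.853, 0.101, 0.047)
t=1.400: state=(0.796, 0.136, 0.068)
t=1.600: state=(0.726, 0.177, 0.097)
t=1.800: state=(0.646, 0.220, 0.134)
t=2.000: state=(0.561, 0.261, 0.178)
t=2.200: state=(0.476, 0.294, 0.230)
t=2.400: state=(0.398, 0.316, 0.286)
t=2.600: state=(0.329, 0.325, 0.346)
t=2.800: state=(0.272, 0.322, 0.406)
t=3.000: state=(0.226, 0.310, 0.464)
t=3.200: state=(0.189, 0.291, 0.520)
t=3.400: state=(0.161, 0.268, 0.571)
t=3.600: state=(0.138, 0.243, 0.619)
t=3.800: state=(0.121, 0.218, 0.661)
t=4.000: state=(0.107, 0.194, 0.699)
t=4.200: state=(0.096, 0.171, 0.733)
t=4.400: state=(0.088, 0.150, 0.763)
t=4.600: state=(0.081, 0.131, 0.788)
t=4.800: state=(0.075, 0.114, 0.811)
t=5.000: state=(0.070, 0.099, 0.831)
t=5.200: state=(0.067, 0.086, 0.848)
t=5.400: state=(0.064, 0.074, 0.862)
t=5.600: state=(0.061, 0.064, 0.875)

(S, I, R) = (0.061, 0.064, 0.875)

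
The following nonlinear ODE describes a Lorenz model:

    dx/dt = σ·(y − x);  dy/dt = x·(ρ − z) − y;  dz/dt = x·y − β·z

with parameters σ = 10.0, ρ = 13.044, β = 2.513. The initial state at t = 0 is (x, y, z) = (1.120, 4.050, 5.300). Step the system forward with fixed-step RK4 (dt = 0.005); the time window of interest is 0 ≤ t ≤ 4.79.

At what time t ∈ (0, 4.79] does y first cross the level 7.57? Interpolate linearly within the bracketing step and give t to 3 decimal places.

t = 0.184

t=0.000: state=(1.120, 4.050, 5.300)
step 1 (dt=0.005): k1=(29.300, 4.623, -8.783), k2=(28.683, 5.205, -8.417), k3=(28.713, 5.191, -8.424), k4=(28.124, 5.762, -8.063); state += dt/6·(k1+2k2+2k3+k4)
t=0.005: state=(1.264, 4.076, 5.258)
t=0.010: state=(1.401, 4.108, 5.219)
t=0.015: state=(1.534, 4.144, 5.184)
t=0.180: state=(5.133, 7.465, 6.206)
next step: t=0.185: state=(5.250, 7.603, 6.323) — y has crossed 7.57
linear interpolation between t=0.180 (7.46501) and t=0.185 (7.60333) → t≈0.184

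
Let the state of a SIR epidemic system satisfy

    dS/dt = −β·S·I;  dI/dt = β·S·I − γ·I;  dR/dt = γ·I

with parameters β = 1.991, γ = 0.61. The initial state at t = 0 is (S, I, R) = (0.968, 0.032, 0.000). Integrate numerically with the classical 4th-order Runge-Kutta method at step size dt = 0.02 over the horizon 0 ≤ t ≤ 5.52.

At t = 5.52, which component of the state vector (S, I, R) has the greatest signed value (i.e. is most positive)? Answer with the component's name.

t=0.000: state=(0.968, 0.032, 0.000)
step 1 (dt=0.02): k1=(-0.062, 0.042, 0.020), k2=(-0.062, 0.043, 0.020), k3=(-0.062, 0.043, 0.020), k4=(-0.063, 0.043, 0.020); state += dt/6·(k1+2k2+2k3+k4)
t=0.020: state=(0.967, 0.033, 0.000)
t=0.040: state=(0.965, 0.034, 0.001)
t=0.060: state=(0.964, 0.035, 0.001)
continuing one RK4 step at a time; state shown every 10 steps (Δt=0.2):
t=0.200: state=(0.954, 0.042, 0.004)
t=0.400: state=(0.936, 0.054, 0.010)
t=0.600: state=(0.914, 0.069, 0.018)
t=0.800: state=(0.886, 0.087, 0.027)
t=1.000: state=(0.852, 0.109, 0.039)
t=1.200: state=(0.812, 0.134, 0.054)
t=1.400: state=(0.766, 0.162, 0.072)
t=1.600: state=(0.713, 0.193, 0.093)
t=1.800: state=(0.657, 0.225, 0.119)
t=2.000: state=(0.597, 0.255, 0.148)
t=2.200: state=(0.536, 0.283, 0.181)
t=2.400: state=(0.477, 0.306, 0.217)
t=2.600: state=(0.420, 0.324, 0.256)
t=2.800: state=(0.369, 0.336, 0.296)
t=3.000: state=(0.322, 0.341, 0.337)
t=3.200: state=(0.281, 0.340, 0.379)
t=3.400: state=(0.246, 0.334, 0.420)
t=3.600: state=(0.216, 0.324, 0.460)
t=3.800: state=(0.190, 0.311, 0.499)
t=4.000: state=(0.168, 0.296, 0.536)
t=4.200: state=(0.150, 0.279, 0.571)
t=4.400: state=(0.135, 0.261, 0.604)
t=4.600: state=(0.122, 0.243, 0.635)
t=4.800: state=(0.111, 0.226, 0.663)
t=5.000: state=(0.102, 0.208, 0.690)
t=5.200: state=(0.094, 0.192, 0.714)
t=5.400: state=(0.087, 0.176, 0.737)
t=5.520: state=(0.084, 0.167, 0.749)
compare at T: S=0.084, I=0.167, R=0.749

largest component: R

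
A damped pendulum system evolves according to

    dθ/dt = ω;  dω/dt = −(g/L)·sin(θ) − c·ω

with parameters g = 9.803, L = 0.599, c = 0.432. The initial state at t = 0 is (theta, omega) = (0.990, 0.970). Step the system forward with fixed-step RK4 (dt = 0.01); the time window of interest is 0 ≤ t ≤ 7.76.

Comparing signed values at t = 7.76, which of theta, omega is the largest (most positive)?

largest component: omega

t=0.000: state=(0.990, 0.970)
step 1 (dt=0.01): k1=(0.970, -14.101), k2=(0.899, -14.114), k3=(0.899, -14.111), k4=(0.829, -14.120); state += dt/6·(k1+2k2+2k3+k4)
t=0.010: state=(0.999, 0.829)
t=0.020: state=(1.007, 0.688)
t=0.030: state=(1.013, 0.546)
continuing one RK4 step at a time; state shown every 50 steps (Δt=0.5):
t=0.500: state=(-0.002, -3.621)
t=1.000: state=(-0.780, 1.264)
t=1.500: state=(0.496, 2.049)
t=2.000: state=(0.296, -2.416)
t=2.500: state=(-0.594, -0.005)
t=3.000: state=(0.184, 1.956)
t=3.500: state=(0.345, -1.392)
t=4.000: state=(-0.398, -0.546)
t=4.500: state=(0.018, 1.538)
t=5.000: state=(0.306, -0.702)
t=5.500: state=(-0.245, -0.703)
t=6.000: state=(-0.060, 1.104)
t=6.500: state=(0.243, -0.273)
t=7.000: state=(-0.138, -0.678)
t=7.500: state=(-0.090, 0.743)
t=7.760: state=(0.105, 0.614)
compare at T: theta=0.105, omega=0.614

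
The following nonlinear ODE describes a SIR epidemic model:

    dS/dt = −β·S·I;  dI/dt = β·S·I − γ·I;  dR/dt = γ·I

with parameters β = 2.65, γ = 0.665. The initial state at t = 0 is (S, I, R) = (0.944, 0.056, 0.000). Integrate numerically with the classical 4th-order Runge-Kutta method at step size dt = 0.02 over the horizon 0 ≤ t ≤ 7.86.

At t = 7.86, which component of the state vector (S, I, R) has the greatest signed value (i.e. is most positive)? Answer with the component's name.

largest component: R

t=0.000: state=(0.944, 0.056, 0.000)
step 1 (dt=0.02): k1=(-0.140, 0.103, 0.037), k2=(-0.142, 0.105, 0.038), k3=(-0.142, 0.105, 0.038), k4=(-0.145, 0.106, 0.039); state += dt/6·(k1+2k2+2k3+k4)
t=0.020: state=(0.941, 0.058, 0.001)
t=0.040: state=(0.938, 0.060, 0.002)
t=0.060: state=(0.935, 0.062, 0.002)
continuing one RK4 step at a time; state shown every 25 steps (Δt=0.5):
t=0.500: state=(0.838, 0.132, 0.030)
t=1.000: state=(0.651, 0.256, 0.093)
t=1.500: state=(0.426, 0.374, 0.199)
t=2.000: state=(0.250, 0.417, 0.333)
t=2.500: state=(0.146, 0.386, 0.468)
t=3.000: state=(0.091, 0.322, 0.586)
t=3.500: state=(0.062, 0.255, 0.682)
t=4.000: state=(0.046, 0.197, 0.757)
t=4.500: state=(0.037, 0.149, 0.814)
t=5.000: state=(0.031, 0.112, 0.857)
t=5.500: state=(0.027, 0.083, 0.890)
t=6.000: state=(0.025, 0.062, 0.913)
t=6.500: state=(0.023, 0.046, 0.931)
t=7.000: state=(0.022, 0.034, 0.944)
t=7.500: state=(0.021, 0.025, 0.954)
t=7.860: state=(0.021, 0.020, 0.959)
compare at T: S=0.021, I=0.020, R=0.959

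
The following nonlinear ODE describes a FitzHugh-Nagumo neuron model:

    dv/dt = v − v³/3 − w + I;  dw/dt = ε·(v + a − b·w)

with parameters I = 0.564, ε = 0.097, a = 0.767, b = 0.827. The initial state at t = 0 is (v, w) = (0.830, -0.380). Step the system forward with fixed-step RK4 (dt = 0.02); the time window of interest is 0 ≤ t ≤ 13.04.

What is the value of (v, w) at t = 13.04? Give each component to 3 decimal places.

(v, w) = (0.118, 1.469)

t=0.000: state=(0.830, -0.380)
step 1 (dt=0.02): k1=(1.583, 0.185), k2=(1.586, 0.187), k3=(1.586, 0.187), k4=(1.589, 0.188); state += dt/6·(k1+2k2+2k3+k4)
t=0.020: state=(0.862, -0.376)
t=0.040: state=(0.894, -0.372)
t=0.060: state=(0.925, -0.369)
continuing one RK4 step at a time; state shown every 25 steps (Δt=0.5):
t=0.500: state=(1.558, -0.271)
t=1.000: state=(1.901, -0.140)
t=1.500: state=(1.965, -0.005)
t=2.000: state=(1.945, 0.124)
t=2.500: state=(1.906, 0.248)
t=3.000: state=(1.862, 0.364)
t=3.500: state=(1.817, 0.473)
t=4.000: state=(1.771, 0.577)
t=4.500: state=(1.724, 0.673)
t=5.000: state=(1.677, 0.764)
t=5.500: state=(1.629, 0.849)
t=6.000: state=(1.580, 0.929)
t=6.500: state=(1.530, 1.002)
t=7.000: state=(1.478, 1.071)
t=7.500: state=(1.424, 1.134)
t=8.000: state=(1.369, 1.193)
t=8.500: state=(1.310, 1.246)
t=9.000: state=(1.247, 1.294)
t=9.500: state=(1.180, 1.337)
t=10.000: state=(1.106, 1.376)
t=10.500: state=(1.022, 1.409)
t=11.000: state=(0.925, 1.436)
t=11.500: state=(0.808, 1.457)
t=12.000: state=(0.659, 1.472)
t=12.500: state=(0.454, 1.477)
t=13.000: state=(0.149, 1.470)
t=13.040: state=(0.118, 1.469)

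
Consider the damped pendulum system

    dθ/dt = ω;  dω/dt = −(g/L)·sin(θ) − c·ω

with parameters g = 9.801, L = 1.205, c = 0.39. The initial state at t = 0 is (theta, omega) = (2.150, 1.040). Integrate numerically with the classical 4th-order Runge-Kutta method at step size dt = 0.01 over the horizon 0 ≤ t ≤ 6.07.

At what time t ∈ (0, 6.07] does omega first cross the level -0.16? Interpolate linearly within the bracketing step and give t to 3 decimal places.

t = 0.179

t=0.000: state=(2.150, 1.040)
step 1 (dt=0.01): k1=(1.040, -7.213), k2=(1.004, -7.175), k3=(1.004, -7.176), k4=(0.968, -7.140); state += dt/6·(k1+2k2+2k3+k4)
t=0.010: state=(2.160, 0.968)
t=0.020: state=(2.169, 0.897)
t=0.030: state=(2.178, 0.827)
t=0.170: state=(2.228, -0.104)
next step: t=0.180: state=(2.226, -0.168) — omega has crossed -0.16
linear interpolation between t=0.170 (-0.10382) and t=0.180 (-0.16774) → t≈0.179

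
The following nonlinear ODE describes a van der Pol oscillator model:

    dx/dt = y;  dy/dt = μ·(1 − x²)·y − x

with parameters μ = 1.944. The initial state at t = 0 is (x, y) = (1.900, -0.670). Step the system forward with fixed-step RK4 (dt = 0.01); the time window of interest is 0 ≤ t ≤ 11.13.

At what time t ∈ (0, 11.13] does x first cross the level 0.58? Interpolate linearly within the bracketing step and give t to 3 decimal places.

t=0.000: state=(1.900, -0.670)
step 1 (dt=0.01): k1=(-0.670, 1.499), k2=(-0.663, 1.448), k3=(-0.663, 1.450), k4=(-0.656, 1.401); state += dt/6·(k1+2k2+2k3+k4)
t=0.010: state=(1.893, -0.656)
t=0.020: state=(1.887, -0.642)
t=0.030: state=(1.881, -0.629)
continuing one RK4 step at a time; state shown every 50 steps (Δt=0.5):
t=0.500: state=(1.642, -0.477)
t=1.000: state=(1.382, -0.583)
t=1.500: state=(1.030, -0.874)
t=1.890: state=(0.590, -1.477)
next step: t=1.900: state=(0.575, -1.502) — x has crossed 0.58
linear interpolation between t=1.890 (0.59012) and t=1.900 (0.57522) → t≈1.897

t = 1.897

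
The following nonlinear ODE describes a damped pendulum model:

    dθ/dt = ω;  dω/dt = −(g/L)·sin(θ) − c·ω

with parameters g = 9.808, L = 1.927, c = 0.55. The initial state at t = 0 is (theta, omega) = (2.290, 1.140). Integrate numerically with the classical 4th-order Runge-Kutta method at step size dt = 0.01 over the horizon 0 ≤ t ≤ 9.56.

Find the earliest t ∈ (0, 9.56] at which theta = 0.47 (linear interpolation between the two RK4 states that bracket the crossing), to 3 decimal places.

t=0.000: state=(2.290, 1.140)
step 1 (dt=0.01): k1=(1.140, -4.456), k2=(1.118, -4.425), k3=(1.118, -4.425), k4=(1.096, -4.394); state += dt/6·(k1+2k2+2k3+k4)
t=0.010: state=(2.301, 1.096)
t=0.020: state=(2.312, 1.052)
t=0.030: state=(2.322, 1.009)
continuing one RK4 step at a time; state shown every 50 steps (Δt=0.5):
t=0.500: state=(2.396, -0.608)
t=1.000: state=(1.673, -2.350)
t=1.400: state=(0.477, -3.409)
next step: t=1.410: state=(0.443, -3.413) — theta has crossed 0.47
linear interpolation between t=1.400 (0.47665) and t=1.410 (0.44254) → t≈1.402

t = 1.402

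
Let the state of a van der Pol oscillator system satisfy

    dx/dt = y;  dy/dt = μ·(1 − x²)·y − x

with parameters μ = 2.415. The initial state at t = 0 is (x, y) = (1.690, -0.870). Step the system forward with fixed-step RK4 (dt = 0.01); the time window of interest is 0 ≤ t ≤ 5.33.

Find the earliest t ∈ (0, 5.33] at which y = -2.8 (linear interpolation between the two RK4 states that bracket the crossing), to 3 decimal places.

t = 1.677

t=0.000: state=(1.690, -0.870)
step 1 (dt=0.01): k1=(-0.870, 2.210), k2=(-0.859, 2.134), k3=(-0.859, 2.136), k4=(-0.849, 2.063); state += dt/6·(k1+2k2+2k3+k4)
t=0.010: state=(1.681, -0.849)
t=0.020: state=(1.673, -0.829)
t=0.030: state=(1.665, -0.810)
continuing one RK4 step at a time; state shown every 20 steps (Δt=0.2):
t=0.200: state=(1.546, -0.628)
t=0.400: state=(1.427, -0.578)
t=0.600: state=(1.309, -0.604)
t=0.800: state=(1.182, -0.683)
t=1.000: state=(1.032, -0.823)
t=1.200: state=(0.846, -1.064)
t=1.400: state=(0.594, -1.499)
t=1.600: state=(0.220, -2.325)
t=1.670: state=(0.043, -2.754)
next step: t=1.680: state=(0.015, -2.822) — y has crossed -2.8
linear interpolation between t=1.670 (-2.75403) and t=1.680 (-2.82158) → t≈1.677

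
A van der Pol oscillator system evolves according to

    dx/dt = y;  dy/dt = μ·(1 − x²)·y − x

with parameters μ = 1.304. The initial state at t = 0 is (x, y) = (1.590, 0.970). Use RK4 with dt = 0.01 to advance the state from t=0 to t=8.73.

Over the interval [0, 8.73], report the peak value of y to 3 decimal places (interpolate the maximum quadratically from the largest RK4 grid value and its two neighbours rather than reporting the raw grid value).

t=0.000: state=(1.590, 0.970)
step 1 (dt=0.01): k1=(0.970, -3.523), k2=(0.952, -3.512), k3=(0.952, -3.511), k4=(0.935, -3.499); state += dt/6·(k1+2k2+2k3+k4)
t=0.010: state=(1.600, 0.935)
t=0.020: state=(1.609, 0.900)
t=0.030: state=(1.618, 0.865)
continuing one RK4 step at a time; state shown every 50 steps (Δt=0.5):
t=0.500: state=(1.729, -0.203)
t=1.000: state=(1.521, -0.577)
t=1.500: state=(1.163, -0.875)
t=2.000: state=(0.598, -1.473)
t=2.500: state=(-0.440, -2.764)
t=3.000: state=(-1.747, -1.616)
t=3.500: state=(-1.997, 0.175)
t=4.000: state=(-1.811, 0.495)
t=4.500: state=(-1.523, 0.661)
t=5.000: state=(-1.132, 0.936)
t=5.500: state=(-0.527, 1.586)
t=6.000: state=(0.587, 2.901)
t=6.500: state=(1.830, 1.304)
t=7.000: state=(1.991, -0.240)
t=7.500: state=(1.789, -0.512)
t=8.000: state=(1.493, -0.679)
t=8.500: state=(1.090, -0.972)
t=8.730: state=(0.840, -1.216)
largest grid value and its neighbours: y(6.090)=3.00109, y(6.100)=3.00198, y(6.110)=3.00050
parabola through these three points peaks at t≈6.099 with y≈3.00200

max y = 3.002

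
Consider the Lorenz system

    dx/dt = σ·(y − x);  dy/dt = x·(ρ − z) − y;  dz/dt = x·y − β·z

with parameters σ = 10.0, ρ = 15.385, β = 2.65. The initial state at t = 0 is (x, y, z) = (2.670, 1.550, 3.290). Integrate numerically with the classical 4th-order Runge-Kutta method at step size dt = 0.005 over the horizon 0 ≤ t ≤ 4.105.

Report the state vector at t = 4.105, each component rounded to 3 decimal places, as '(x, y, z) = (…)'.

t=0.000: state=(2.670, 1.550, 3.290)
step 1 (dt=0.005): k1=(-11.200, 30.744, -4.580), k2=(-10.151, 30.358, -4.390), k3=(-10.187, 30.390, -4.390), k4=(-9.171, 30.033, -4.203); state += dt/6·(k1+2k2+2k3+k4)
t=0.005: state=(2.619, 1.702, 3.268)
t=0.010: state=(2.578, 1.851, 3.248)
t=0.015: state=(2.546, 1.996, 3.230)
continuing one RK4 step at a time; state shown every 40 steps (Δt=0.2):
t=0.200: state=(5.325, 8.466, 4.861)
t=0.400: state=(11.385, 11.202, 20.229)
t=0.600: state=(3.943, 0.410, 17.882)
t=0.800: state=(0.826, 0.525, 10.597)
t=1.000: state=(1.071, 1.530, 6.371)
t=1.200: state=(3.021, 4.741, 4.715)
t=1.400: state=(8.673, 12.094, 11.120)
t=1.600: state=(8.475, 4.434, 21.446)
t=1.800: state=(2.232, 0.890, 13.971)
t=2.000: state=(1.626, 2.014, 8.572)
t=2.200: state=(3.595, 5.327, 6.485)
t=2.400: state=(8.680, 11.337, 12.632)
t=2.600: state=(7.884, 4.556, 20.214)
t=2.800: state=(2.846, 1.783, 13.737)
t=3.000: state=(2.713, 3.415, 9.054)
t=3.200: state=(5.580, 7.766, 8.942)
t=3.400: state=(9.314, 9.507, 17.346)
t=3.600: state=(5.537, 3.149, 17.358)
t=3.800: state=(3.170, 3.089, 11.878)
t=4.000: state=(4.537, 5.924, 9.566)
t=4.105: state=(6.306, 8.205, 10.805)

(x, y, z) = (6.306, 8.205, 10.805)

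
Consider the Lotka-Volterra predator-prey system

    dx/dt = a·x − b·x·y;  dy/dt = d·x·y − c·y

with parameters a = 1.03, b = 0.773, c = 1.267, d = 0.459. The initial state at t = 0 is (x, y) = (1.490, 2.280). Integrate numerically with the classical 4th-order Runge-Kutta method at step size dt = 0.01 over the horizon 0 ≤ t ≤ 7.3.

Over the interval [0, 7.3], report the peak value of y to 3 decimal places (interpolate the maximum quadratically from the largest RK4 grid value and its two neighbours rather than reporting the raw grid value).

max y = 2.819

t=0.000: state=(1.490, 2.280)
step 1 (dt=0.01): k1=(-1.091, -1.329), k2=(-1.080, -1.331), k3=(-1.080, -1.331), k4=(-1.068, -1.333); state += dt/6·(k1+2k2+2k3+k4)
t=0.010: state=(1.479, 2.267)
t=0.020: state=(1.469, 2.253)
t=0.030: state=(1.458, 2.240)
continuing one RK4 step at a time; state shown every 25 steps (Δt=0.25):
t=0.250: state=(1.282, 1.945)
t=0.500: state=(1.174, 1.630)
t=0.750: state=(1.139, 1.355)
t=1.000: state=(1.161, 1.126)
t=1.250: state=(1.230, 0.941)
t=1.500: state=(1.347, 0.794)
t=1.750: state=(1.512, 0.681)
t=2.000: state=(1.729, 0.597)
t=2.250: state=(2.005, 0.539)
t=2.500: state=(2.346, 0.504)
t=2.750: state=(2.758, 0.491)
t=3.000: state=(3.242, 0.505)
t=3.250: state=(3.790, 0.550)
t=3.500: state=(4.374, 0.640)
t=3.750: state=(4.932, 0.796)
t=4.000: state=(5.349, 1.048)
t=4.250: state=(5.460, 1.425)
t=4.500: state=(5.122, 1.914)
t=4.750: state=(4.357, 2.410)
t=5.000: state=(3.413, 2.743)
t=5.250: state=(2.570, 2.811)
t=5.500: state=(1.956, 2.649)
t=5.750: state=(1.558, 2.357)
t=6.000: state=(1.320, 2.023)
t=6.250: state=(1.192, 1.701)
t=6.500: state=(1.142, 1.416)
t=6.750: state=(1.151, 1.176)
t=7.000: state=(1.210, 0.980)
t=7.250: state=(1.315, 0.825)
t=7.300: state=(1.342, 0.799)
largest grid value and its neighbours: y(5.180)=2.81898, y(5.190)=2.81910, y(5.200)=2.81881
parabola through these three points peaks at t≈5.188 with y≈2.81911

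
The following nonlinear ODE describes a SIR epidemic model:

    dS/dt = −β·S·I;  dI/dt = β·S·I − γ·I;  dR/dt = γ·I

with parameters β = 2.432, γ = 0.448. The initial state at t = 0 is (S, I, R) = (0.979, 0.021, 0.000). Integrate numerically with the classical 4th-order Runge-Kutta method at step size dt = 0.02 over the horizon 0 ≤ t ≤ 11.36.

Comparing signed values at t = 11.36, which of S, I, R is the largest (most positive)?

largest component: R

t=0.000: state=(0.979, 0.021, 0.000)
step 1 (dt=0.02): k1=(-0.050, 0.041, 0.009), k2=(-0.051, 0.041, 0.010), k3=(-0.051, 0.041, 0.010), k4=(-0.052, 0.042, 0.010); state += dt/6·(k1+2k2+2k3+k4)
t=0.020: state=(0.978, 0.022, 0.000)
t=0.040: state=(0.977, 0.023, 0.000)
t=0.060: state=(0.976, 0.024, 0.001)
continuing one RK4 step at a time; state shown every 25 steps (Δt=0.5):
t=0.500: state=(0.938, 0.054, 0.008)
t=1.000: state=(0.844, 0.129, 0.027)
t=1.500: state=(0.670, 0.260, 0.070)
t=2.000: state=(0.445, 0.410, 0.145)
t=2.500: state=(0.254, 0.498, 0.249)
t=3.000: state=(0.137, 0.501, 0.362)
t=3.500: state=(0.077, 0.454, 0.469)
t=4.000: state=(0.046, 0.390, 0.564)
t=4.500: state=(0.030, 0.326, 0.644)
t=5.000: state=(0.021, 0.269, 0.711)
t=5.500: state=(0.015, 0.219, 0.765)
t=6.000: state=(0.012, 0.178, 0.810)
t=6.500: state=(0.010, 0.144, 0.846)
t=7.000: state=(0.008, 0.117, 0.875)
t=7.500: state=(0.007, 0.094, 0.898)
t=8.000: state=(0.007, 0.076, 0.917)
t=8.500: state=(0.006, 0.061, 0.933)
t=9.000: state=(0.006, 0.049, 0.945)
t=9.500: state=(0.005, 0.040, 0.955)
t=10.000: state=(0.005, 0.032, 0.963)
t=10.500: state=(0.005, 0.026, 0.969)
t=11.000: state=(0.005, 0.021, 0.974)
t=11.360: state=(0.005, 0.018, 0.978)
compare at T: S=0.005, I=0.018, R=0.978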